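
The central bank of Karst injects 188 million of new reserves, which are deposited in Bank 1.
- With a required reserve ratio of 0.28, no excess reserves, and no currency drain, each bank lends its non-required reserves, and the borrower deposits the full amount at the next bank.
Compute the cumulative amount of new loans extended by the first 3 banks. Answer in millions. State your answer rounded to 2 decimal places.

302.99 million

Bank i lends (1 − rr)^i of the original deposit: Bank 1 lends 188·0.7200 = 135.3600, Bank 2 lends 188·0.7200² = 97.4592, and so on.
Summing a geometric series: total = 188·[0.7200·(1 − 0.7200^3) / (1 − 0.7200)] ≈ 302.9898 million.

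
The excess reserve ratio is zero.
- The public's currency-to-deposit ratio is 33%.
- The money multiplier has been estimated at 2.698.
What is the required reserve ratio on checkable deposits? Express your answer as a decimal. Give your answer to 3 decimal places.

Using m = 2.698. Since m = (1 + c)/(c + rr + e), the denominator satisfies c + rr + e = (1 + c)/m = (1 + 0.33) / 2.698 ≈ 0.492958.
With c = 0.33 and e = 0, the required reserve ratio on checkable deposits is 0.492958 − 0.33 − 0 = 0.162958.

0.163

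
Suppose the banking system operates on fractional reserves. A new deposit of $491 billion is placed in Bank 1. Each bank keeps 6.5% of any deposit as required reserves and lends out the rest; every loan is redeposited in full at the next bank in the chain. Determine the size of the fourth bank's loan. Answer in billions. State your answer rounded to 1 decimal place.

$375.3 billion

Each bank lends a fraction (1 − rr) = 0.9350 of the deposit it receives, so Bank 4 receives 491·0.9350^3 and lends 491·0.9350^4 ≈ 375.2563 billion.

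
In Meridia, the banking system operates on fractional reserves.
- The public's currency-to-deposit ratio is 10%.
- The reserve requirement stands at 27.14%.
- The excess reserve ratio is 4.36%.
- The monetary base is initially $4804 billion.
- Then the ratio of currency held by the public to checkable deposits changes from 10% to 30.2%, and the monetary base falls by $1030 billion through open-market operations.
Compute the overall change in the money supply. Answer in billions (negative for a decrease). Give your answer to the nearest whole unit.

-4770 billion

Before: m₁ = (1 + 0.1) / (0.2714 + 0.0436 + 0.1) ≈ 2.65060, MB₁ = 4804, so M₁ = 2.65060 × 4804 = 12733.4824 billion.
After: m₂ = (1 + 0.302) / (0.2714 + 0.0436 + 0.302) ≈ 2.11021, MB₂ = 4804 − 1030 = 3774, so M₂ = 2.11021 × 3774 ≈ 7963.9325 billion.
ΔM = M₂ − M₁ = 7963.9325 − 12733.4824 = -4769.5499 billion.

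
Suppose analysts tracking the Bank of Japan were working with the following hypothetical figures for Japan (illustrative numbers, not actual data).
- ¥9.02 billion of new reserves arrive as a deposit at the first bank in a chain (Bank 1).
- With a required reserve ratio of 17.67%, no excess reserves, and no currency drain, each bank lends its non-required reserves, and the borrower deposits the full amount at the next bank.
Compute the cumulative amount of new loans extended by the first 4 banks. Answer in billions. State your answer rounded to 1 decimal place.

¥22.7 billion

Bank i lends (1 − rr)^i of the original deposit: Bank 1 lends 9.02·0.8233 ≈ 7.4262, Bank 2 lends 9.02·0.8233² ≈ 6.1140, and so on.
Summing a geometric series: total = 9.02·[0.8233·(1 − 0.8233^4) / (1 − 0.8233)] ≈ 22.7179 billion.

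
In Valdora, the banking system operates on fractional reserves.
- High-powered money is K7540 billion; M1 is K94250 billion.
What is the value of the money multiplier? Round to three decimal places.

The money multiplier is m = M / MB = 94250 / 7540 = 12.50000.

12.500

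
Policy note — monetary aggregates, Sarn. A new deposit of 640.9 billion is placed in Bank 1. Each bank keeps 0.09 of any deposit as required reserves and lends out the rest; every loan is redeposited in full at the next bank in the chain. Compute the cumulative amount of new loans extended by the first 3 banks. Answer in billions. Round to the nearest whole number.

1597 billion

Bank i lends (1 − rr)^i of the original deposit: Bank 1 lends 640.9·0.9100 = 583.2190, Bank 2 lends 640.9·0.9100² ≈ 530.7293, and so on.
Summing a geometric series: total = 640.9·[0.9100·(1 − 0.9100^3) / (1 − 0.9100)] ≈ 1596.9119 billion.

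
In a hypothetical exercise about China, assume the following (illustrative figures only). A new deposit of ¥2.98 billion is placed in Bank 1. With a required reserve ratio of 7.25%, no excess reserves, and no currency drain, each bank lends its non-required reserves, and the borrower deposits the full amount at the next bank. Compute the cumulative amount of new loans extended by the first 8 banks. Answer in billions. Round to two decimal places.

¥17.24 billion

Bank i lends (1 − rr)^i of the original deposit: Bank 1 lends 2.98·0.9275 ≈ 2.7639, Bank 2 lends 2.98·0.9275² ≈ 2.5636, and so on.
Summing a geometric series: total = 2.98·[0.9275·(1 − 0.9275^8) / (1 − 0.9275)] ≈ 17.2447 billion.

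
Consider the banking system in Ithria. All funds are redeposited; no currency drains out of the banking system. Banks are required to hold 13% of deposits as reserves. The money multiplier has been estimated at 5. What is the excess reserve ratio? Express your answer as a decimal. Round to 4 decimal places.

0.0700

Using m = 5. Since m = (1 + c)/(c + rr + e), the denominator satisfies c + rr + e = (1 + c)/m = (1 + 0) / 5 = 0.200000.
With c = 0 and rr = 0.13, the excess reserve ratio is 0.200000 − 0 − 0.13 = 0.07.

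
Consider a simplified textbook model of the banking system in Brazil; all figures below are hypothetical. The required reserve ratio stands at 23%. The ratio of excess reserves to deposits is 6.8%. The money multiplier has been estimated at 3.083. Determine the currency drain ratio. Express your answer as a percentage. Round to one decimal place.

3.9%

Using m = 3.083. From m = (1 + c)/(c + rr + e), rearranging gives 1 + c = m·(c + rr + e), so c·(1 − m) = m·(rr + e) − 1.
Hence c = [m·(rr + e) − 1]/(1 − m) = [3.083 × (0.23 + 0.068) − 1] / (1 − 3.083) ≈ 0.039014.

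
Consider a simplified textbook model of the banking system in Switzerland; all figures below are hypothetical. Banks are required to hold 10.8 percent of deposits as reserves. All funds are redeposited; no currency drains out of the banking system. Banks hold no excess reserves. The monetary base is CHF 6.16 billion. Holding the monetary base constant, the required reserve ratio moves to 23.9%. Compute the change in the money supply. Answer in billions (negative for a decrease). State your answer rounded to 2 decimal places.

Initially m₁ = 1 / (0.108) ≈ 9.2593, so M₁ = 9.2593 × 6.16 ≈ 57.0373 billion.
After the change m₂ = 1 / (0.239) ≈ 4.1841, so M₂ = 4.1841 × 6.16 ≈ 25.7741 billion.
ΔM = M₂ − M₁ = 25.7741 − 57.0373 = -31.2632 billion.

-31.26 billion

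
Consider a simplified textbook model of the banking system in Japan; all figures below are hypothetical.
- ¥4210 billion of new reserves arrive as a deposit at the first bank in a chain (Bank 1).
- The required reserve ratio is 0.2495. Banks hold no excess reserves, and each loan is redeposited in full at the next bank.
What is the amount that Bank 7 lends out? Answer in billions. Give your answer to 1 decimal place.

¥564.6 billion

Each bank lends a fraction (1 − rr) = 0.7505 of the deposit it receives, so Bank 7 receives 4210·0.7505^6 and lends 4210·0.7505^7 ≈ 564.5949 billion.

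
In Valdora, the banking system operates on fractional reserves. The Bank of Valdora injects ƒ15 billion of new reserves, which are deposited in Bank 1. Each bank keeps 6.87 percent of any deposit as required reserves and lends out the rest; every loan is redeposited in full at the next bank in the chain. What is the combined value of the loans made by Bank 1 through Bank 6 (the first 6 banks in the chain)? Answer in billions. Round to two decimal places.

ƒ70.67 billion

Bank i lends (1 − rr)^i of the original deposit: Bank 1 lends 15·0.9313 = 13.9695, Bank 2 lends 15·0.9313² ≈ 13.0098, and so on.
Summing a geometric series: total = 15·[0.9313·(1 − 0.9313^6) / (1 − 0.9313)] ≈ 70.6740 billion.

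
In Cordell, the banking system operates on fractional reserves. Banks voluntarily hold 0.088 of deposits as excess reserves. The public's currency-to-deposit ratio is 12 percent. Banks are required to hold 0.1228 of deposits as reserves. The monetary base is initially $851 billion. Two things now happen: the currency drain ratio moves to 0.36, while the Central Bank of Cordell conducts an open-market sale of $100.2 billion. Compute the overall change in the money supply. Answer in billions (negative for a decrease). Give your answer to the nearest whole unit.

Before: m₁ = (1 + 0.12) / (0.1228 + 0.088 + 0.12) ≈ 3.3857, MB₁ = 851, so M₁ = 3.3857 × 851 = 2881.2307 billion.
After: m₂ = (1 + 0.36) / (0.1228 + 0.088 + 0.36) ≈ 2.3826, MB₂ = 851 − 100.2 = 750.8, so M₂ = 2.3826 × 750.8 ≈ 1788.8561 billion.
ΔM = M₂ − M₁ = 1788.8561 − 2881.2307 = -1092.3746 billion.

-1092 billion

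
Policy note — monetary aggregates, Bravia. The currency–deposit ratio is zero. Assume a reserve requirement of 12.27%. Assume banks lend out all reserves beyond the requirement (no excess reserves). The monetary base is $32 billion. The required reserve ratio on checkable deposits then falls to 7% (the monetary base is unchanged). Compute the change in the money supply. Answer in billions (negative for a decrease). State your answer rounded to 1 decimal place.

Initially m₁ = 1 / (0.1227) ≈ 8.15, so M₁ = 8.15 × 32 = 260.8 billion.
After the change m₂ = 1 / (0.07) ≈ 14.2857, so M₂ = 14.2857 × 32 = 457.1424 billion.
ΔM = M₂ − M₁ = 457.1424 − 260.8 = 196.3424 billion.

$196.3 billion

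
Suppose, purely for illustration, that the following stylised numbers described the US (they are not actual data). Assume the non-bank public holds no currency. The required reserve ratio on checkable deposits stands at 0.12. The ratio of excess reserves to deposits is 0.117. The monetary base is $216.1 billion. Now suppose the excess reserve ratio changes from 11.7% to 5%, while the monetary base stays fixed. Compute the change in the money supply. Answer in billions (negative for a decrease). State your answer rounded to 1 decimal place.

Initially m₁ = 1 / (0.12 + 0.117) ≈ 4.21941, so M₁ = 4.21941 × 216.1 ≈ 911.8145 billion.
After the change m₂ = 1 / (0.12 + 0.05) ≈ 5.88235, so M₂ = 5.88235 × 216.1 ≈ 1271.1758 billion.
ΔM = M₂ − M₁ = 1271.1758 − 911.8145 = 359.3613 billion.

$359.4 billion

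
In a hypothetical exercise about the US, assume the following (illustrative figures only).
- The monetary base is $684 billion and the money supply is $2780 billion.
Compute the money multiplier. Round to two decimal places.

4.06

The money multiplier is m = M / MB = 2780 / 684 ≈ 4.06433.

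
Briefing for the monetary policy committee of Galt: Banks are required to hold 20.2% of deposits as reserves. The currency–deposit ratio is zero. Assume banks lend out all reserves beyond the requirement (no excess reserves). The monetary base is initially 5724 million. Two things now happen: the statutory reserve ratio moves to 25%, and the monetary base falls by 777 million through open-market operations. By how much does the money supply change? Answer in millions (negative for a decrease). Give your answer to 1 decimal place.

Before: m₁ = 1 / (0.202) ≈ 4.950495, MB₁ = 5724, so M₁ = 4.950495 × 5724 ≈ 28336.6334 million.
After: m₂ = 1 / (0.25) = 4, MB₂ = 5724 − 777 = 4947, so M₂ = 4 × 4947 = 19788 million.
ΔM = M₂ − M₁ = 19788 − 28336.6334 = -8548.6334 million.

-8548.6 million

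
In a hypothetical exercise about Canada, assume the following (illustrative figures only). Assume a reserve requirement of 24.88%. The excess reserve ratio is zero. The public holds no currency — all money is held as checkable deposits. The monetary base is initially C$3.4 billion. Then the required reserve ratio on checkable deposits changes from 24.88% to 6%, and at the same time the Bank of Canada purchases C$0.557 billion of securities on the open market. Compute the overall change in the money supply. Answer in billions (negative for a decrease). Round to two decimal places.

C$52.28 billion

Before: m₁ = 1 / (0.2488) ≈ 4.0193, MB₁ = 3.4, so M₁ = 4.0193 × 3.4 ≈ 13.6656 billion.
After: m₂ = 1 / (0.06) ≈ 16.6667, MB₂ = 3.4 + 0.557 = 3.957, so M₂ = 16.6667 × 3.957 ≈ 65.9501 billion.
ΔM = M₂ − M₁ = 65.9501 − 13.6656 = 52.2845 billion.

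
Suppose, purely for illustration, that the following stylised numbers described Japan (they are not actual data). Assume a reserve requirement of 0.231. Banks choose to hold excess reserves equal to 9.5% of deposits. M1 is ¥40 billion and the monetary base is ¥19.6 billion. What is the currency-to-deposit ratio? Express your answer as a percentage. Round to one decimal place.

32.2%

Using m = M/MB = 40/19.6 ≈ 2.040816. From m = (1 + c)/(c + rr + e), rearranging gives 1 + c = m·(c + rr + e), so c·(1 − m) = m·(rr + e) − 1.
Hence c = [m·(rr + e) − 1]/(1 − m) = [2.040816 × (0.231 + 0.095) − 1] / (1 − 2.040816) ≈ 0.321569.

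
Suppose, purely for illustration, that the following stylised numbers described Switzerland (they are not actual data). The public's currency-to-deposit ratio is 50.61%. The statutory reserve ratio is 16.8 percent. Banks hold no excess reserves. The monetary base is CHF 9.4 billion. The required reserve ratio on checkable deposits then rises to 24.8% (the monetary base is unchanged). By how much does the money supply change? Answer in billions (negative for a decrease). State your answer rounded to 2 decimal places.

-2.23 billion

Initially m₁ = (1 + 0.5061) / (0.168 + 0.5061) ≈ 2.2342, so M₁ = 2.2342 × 9.4 ≈ 21.0015 billion.
After the change m₂ = (1 + 0.5061) / (0.248 + 0.5061) ≈ 1.9972, so M₂ = 1.9972 × 9.4 ≈ 18.7737 billion.
ΔM = M₂ − M₁ = 18.7737 − 21.0015 = -2.2278 billion.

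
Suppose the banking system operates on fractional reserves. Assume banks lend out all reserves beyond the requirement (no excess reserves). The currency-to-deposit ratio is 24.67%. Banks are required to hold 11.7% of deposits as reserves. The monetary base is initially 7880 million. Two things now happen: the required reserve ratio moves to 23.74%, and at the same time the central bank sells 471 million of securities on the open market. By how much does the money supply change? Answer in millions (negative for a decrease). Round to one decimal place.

-7930.9 million

Before: m₁ = (1 + 0.2467) / (0.117 + 0.2467) ≈ 3.427825, MB₁ = 7880, so M₁ = 3.427825 × 7880 = 27011.261 million.
After: m₂ = (1 + 0.2467) / (0.2374 + 0.2467) ≈ 2.575294, MB₂ = 7880 − 471 = 7409, so M₂ = 2.575294 × 7409 ≈ 19080.3532 million.
ΔM = M₂ − M₁ = 19080.3532 − 27011.261 = -7930.9078 million.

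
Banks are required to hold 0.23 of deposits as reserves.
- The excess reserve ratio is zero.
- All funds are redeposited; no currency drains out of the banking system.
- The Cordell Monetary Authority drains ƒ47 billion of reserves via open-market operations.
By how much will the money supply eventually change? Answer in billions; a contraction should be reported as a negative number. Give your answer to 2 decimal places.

The simple money multiplier is m = 1/rr = 1/0.23 ≈ 4.34783.
An open-market sale reduces the monetary base by 47 billion, so ΔM = m × ΔMB = 4.34783 × (−47) ≈ -204.348 billion.

-204.35 billion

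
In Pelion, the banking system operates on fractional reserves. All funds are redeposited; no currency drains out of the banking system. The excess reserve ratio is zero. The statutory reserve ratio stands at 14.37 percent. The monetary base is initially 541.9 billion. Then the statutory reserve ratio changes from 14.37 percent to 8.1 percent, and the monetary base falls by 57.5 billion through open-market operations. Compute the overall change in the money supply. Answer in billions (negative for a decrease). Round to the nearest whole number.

2209 billion

Before: m₁ = 1 / (0.1437) ≈ 6.9589, MB₁ = 541.9, so M₁ = 6.9589 × 541.9 ≈ 3771.0279 billion.
After: m₂ = 1 / (0.081) ≈ 12.3457, MB₂ = 541.9 − 57.5 = 484.4, so M₂ = 12.3457 × 484.4 ≈ 5980.2571 billion.
ΔM = M₂ − M₁ = 5980.2571 − 3771.0279 = 2209.2292 billion.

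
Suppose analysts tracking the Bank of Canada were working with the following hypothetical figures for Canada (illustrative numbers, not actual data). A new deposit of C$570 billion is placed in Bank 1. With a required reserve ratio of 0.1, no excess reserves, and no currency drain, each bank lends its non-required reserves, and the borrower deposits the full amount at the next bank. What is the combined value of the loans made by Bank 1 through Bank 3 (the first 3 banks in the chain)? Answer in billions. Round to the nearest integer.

C$1390 billion

Bank i lends (1 − rr)^i of the original deposit: Bank 1 lends 570·0.9000 = 513.0000, Bank 2 lends 570·0.9000² = 461.7000, and so on.
Summing a geometric series: total = 570·[0.9000·(1 − 0.9000^3) / (1 − 0.9000)] = 1390.2300 billion.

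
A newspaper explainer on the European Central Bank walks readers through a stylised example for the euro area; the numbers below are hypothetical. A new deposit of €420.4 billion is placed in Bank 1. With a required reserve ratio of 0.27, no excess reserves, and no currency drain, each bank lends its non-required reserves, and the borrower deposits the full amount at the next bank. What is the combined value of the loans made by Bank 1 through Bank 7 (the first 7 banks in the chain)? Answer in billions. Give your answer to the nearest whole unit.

Bank i lends (1 − rr)^i of the original deposit: Bank 1 lends 420.4·0.7300 = 306.8920, Bank 2 lends 420.4·0.7300² ≈ 224.0312, and so on.
Summing a geometric series: total = 420.4·[0.7300·(1 − 0.7300^7) / (1 − 0.7300)] ≈ 1011.0682 billion.

€1011 billion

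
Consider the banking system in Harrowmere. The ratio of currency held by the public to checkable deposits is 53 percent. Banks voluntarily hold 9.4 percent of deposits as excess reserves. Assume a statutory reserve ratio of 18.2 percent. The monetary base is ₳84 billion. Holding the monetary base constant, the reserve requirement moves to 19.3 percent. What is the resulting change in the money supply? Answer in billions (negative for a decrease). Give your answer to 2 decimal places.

Initially m₁ = (1 + 0.53) / (0.182 + 0.094 + 0.53) ≈ 1.89826, so M₁ = 1.89826 × 84 ≈ 159.4538 billion.
After the change m₂ = (1 + 0.53) / (0.193 + 0.094 + 0.53) ≈ 1.87271, so M₂ = 1.87271 × 84 ≈ 157.3076 billion.
ΔM = M₂ − M₁ = 157.3076 − 159.4538 = -2.1462 billion.

-2.15 billion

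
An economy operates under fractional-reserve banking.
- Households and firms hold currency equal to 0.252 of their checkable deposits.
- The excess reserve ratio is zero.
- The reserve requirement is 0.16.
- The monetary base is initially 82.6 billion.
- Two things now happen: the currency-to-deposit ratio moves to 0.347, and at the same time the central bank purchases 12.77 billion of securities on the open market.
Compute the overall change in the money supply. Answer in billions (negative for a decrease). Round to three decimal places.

2.372 billion

Before: m₁ = (1 + 0.252) / (0.16 + 0.252) ≈ 3.038835, MB₁ = 82.6, so M₁ = 3.038835 × 82.6 ≈ 251.0078 billion.
After: m₂ = (1 + 0.347) / (0.16 + 0.347) ≈ 2.656805, MB₂ = 82.6 + 12.77 = 95.37, so M₂ = 2.656805 × 95.37 ≈ 253.3795 billion.
ΔM = M₂ − M₁ = 253.3795 − 251.0078 = 2.3717 billion.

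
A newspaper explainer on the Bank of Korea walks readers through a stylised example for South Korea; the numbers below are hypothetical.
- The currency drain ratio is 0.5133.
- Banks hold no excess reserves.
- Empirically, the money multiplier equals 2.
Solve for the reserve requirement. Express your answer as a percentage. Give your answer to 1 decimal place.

24.3%

Using m = 2. Since m = (1 + c)/(c + rr + e), the denominator satisfies c + rr + e = (1 + c)/m = (1 + 0.5133) / 2 = 0.756650.
With c = 0.5133 and e = 0, the reserve requirement is 0.756650 − 0.5133 − 0 = 0.24335.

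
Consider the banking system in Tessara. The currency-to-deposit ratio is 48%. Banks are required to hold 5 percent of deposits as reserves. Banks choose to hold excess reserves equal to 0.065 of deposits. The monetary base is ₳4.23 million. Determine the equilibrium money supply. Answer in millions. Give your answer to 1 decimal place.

₳10.5 million

The money multiplier is m = (1 + c) / (rr + e + c) = (1 + 0.48) / (0.05 + 0.065 + 0.48) ≈ 2.4874.
So M = m × MB = 2.4874 × 4.23 ≈ 10.5217 million.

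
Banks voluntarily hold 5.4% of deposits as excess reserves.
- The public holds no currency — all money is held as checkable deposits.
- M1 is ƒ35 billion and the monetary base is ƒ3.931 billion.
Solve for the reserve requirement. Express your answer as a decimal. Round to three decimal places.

Using m = M/MB = 35/3.931 ≈ 8.903587. Since m = (1 + c)/(c + rr + e), the denominator satisfies c + rr + e = (1 + c)/m = (1 + 0) / 8.903587 ≈ 0.112314.
With c = 0 and e = 0.054, the reserve requirement is 0.112314 − 0 − 0.054 = 0.058314.

0.058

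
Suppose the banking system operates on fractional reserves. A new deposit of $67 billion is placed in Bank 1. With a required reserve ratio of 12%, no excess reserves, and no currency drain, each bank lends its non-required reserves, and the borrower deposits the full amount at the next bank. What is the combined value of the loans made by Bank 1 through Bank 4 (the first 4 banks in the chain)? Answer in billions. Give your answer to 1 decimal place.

Bank i lends (1 − rr)^i of the original deposit: Bank 1 lends 67·0.8800 = 58.9600, Bank 2 lends 67·0.8800² = 51.8848, and so on.
Summing a geometric series: total = 67·[0.8800·(1 − 0.8800^4) / (1 − 0.8800)] ≈ 196.6830 billion.

$196.7 billion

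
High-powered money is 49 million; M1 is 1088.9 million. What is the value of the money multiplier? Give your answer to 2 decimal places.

22.22

The money multiplier is m = M / MB = 1088.9 / 49 ≈ 22.22245.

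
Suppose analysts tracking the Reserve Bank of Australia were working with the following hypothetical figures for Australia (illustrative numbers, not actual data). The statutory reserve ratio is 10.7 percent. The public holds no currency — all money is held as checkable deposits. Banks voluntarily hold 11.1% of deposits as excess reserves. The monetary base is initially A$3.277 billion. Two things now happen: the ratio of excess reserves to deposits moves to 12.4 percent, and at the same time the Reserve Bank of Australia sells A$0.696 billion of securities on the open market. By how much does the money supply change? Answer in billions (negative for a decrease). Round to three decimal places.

-3.859 billion

Before: m₁ = 1 / (0.107 + 0.111) ≈ 4.58716, MB₁ = 3.277, so M₁ = 4.58716 × 3.277 ≈ 15.0321 billion.
After: m₂ = 1 / (0.107 + 0.124) ≈ 4.32900, MB₂ = 3.277 − 0.696 = 2.581, so M₂ = 4.32900 × 2.581 ≈ 11.1731 billion.
ΔM = M₂ − M₁ = 11.1731 − 15.0321 = -3.859 billion.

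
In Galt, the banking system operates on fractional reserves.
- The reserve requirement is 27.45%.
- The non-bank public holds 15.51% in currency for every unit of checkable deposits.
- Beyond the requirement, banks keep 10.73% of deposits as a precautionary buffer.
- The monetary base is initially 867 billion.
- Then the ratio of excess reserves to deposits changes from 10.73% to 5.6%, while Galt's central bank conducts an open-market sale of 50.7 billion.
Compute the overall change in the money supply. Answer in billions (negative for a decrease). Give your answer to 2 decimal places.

Before: m₁ = (1 + 0.1551) / (0.2745 + 0.1073 + 0.1551) ≈ 2.151425, MB₁ = 867, so M₁ = 2.151425 × 867 ≈ 1865.2855 billion.
After: m₂ = (1 + 0.1551) / (0.2745 + 0.056 + 0.1551) ≈ 2.378707, MB₂ = 867 − 50.7 = 816.3, so M₂ = 2.378707 × 816.3 ≈ 1941.7385 billion.
ΔM = M₂ − M₁ = 1941.7385 − 1865.2855 = 76.453 billion.

76.45 billion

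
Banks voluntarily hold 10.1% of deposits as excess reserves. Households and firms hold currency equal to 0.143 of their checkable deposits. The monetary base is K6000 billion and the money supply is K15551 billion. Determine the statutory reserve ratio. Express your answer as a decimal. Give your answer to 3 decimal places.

0.197

Using m = M/MB = 15551/6000 ≈ 2.591833. Since m = (1 + c)/(c + rr + e), the denominator satisfies c + rr + e = (1 + c)/m = (1 + 0.143) / 2.591833 ≈ 0.441001.
With c = 0.143 and e = 0.101, the statutory reserve ratio is 0.441001 − 0.143 − 0.101 = 0.197001.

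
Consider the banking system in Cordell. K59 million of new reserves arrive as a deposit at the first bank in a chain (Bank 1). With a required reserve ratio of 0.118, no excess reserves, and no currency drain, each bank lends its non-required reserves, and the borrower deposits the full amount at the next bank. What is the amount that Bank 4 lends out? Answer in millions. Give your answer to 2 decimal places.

K35.70 million

Each bank lends a fraction (1 − rr) = 0.8820 of the deposit it receives, so Bank 4 receives 59·0.8820^3 and lends 59·0.8820^4 ≈ 35.7048 million.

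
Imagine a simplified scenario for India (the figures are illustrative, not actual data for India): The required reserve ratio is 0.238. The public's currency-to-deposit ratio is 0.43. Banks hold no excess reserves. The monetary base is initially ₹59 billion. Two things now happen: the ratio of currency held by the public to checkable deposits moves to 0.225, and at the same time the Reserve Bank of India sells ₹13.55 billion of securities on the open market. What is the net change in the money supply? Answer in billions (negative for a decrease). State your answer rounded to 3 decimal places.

Before: m₁ = (1 + 0.43) / (0.238 + 0.43) ≈ 2.140719, MB₁ = 59, so M₁ = 2.140719 × 59 ≈ 126.3024 billion.
After: m₂ = (1 + 0.225) / (0.238 + 0.225) ≈ 2.645788, MB₂ = 59 − 13.55 = 45.45, so M₂ = 2.645788 × 45.45 ≈ 120.2511 billion.
ΔM = M₂ − M₁ = 120.2511 − 126.3024 = -6.0513 billion.

-6.051 billion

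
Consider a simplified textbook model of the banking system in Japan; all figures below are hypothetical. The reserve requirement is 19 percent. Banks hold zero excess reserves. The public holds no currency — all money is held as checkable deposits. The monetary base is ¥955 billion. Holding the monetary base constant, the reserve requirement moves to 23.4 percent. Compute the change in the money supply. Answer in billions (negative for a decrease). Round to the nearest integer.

Initially m₁ = 1 / (0.19) ≈ 5.2632, so M₁ = 5.2632 × 955 = 5026.356 billion.
After the change m₂ = 1 / (0.234) ≈ 4.2735, so M₂ = 4.2735 × 955 = 4081.1925 billion.
ΔM = M₂ − M₁ = 4081.1925 − 5026.356 = -945.1635 billion.

-945 billion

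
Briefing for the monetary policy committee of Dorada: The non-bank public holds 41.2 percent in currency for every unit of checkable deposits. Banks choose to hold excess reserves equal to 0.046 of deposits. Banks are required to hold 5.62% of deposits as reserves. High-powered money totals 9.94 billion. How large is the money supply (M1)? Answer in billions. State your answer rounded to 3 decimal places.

The money multiplier is m = (1 + c) / (rr + e + c) = (1 + 0.412) / (0.0562 + 0.046 + 0.412) ≈ 2.74601.
So M = m × MB = 2.74601 × 9.94 ≈ 27.2953 billion.

27.295 billion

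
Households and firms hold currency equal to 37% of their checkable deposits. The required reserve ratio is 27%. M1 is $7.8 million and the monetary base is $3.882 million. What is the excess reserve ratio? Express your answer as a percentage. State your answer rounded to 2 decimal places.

Using m = M/MB = 7.8/3.882 ≈ 2.009274. Since m = (1 + c)/(c + rr + e), the denominator satisfies c + rr + e = (1 + c)/m = (1 + 0.37) / 2.009274 ≈ 0.681838.
With c = 0.37 and rr = 0.27, the excess reserve ratio is 0.681838 − 0.37 − 0.27 = 0.041838.

4.18%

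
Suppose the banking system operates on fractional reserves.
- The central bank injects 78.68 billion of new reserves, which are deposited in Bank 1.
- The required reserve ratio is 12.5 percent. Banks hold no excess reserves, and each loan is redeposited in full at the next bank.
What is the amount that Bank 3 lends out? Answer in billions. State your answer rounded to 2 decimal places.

Each bank lends a fraction (1 − rr) = 0.8750 of the deposit it receives, so Bank 3 receives 78.68·0.8750^2 and lends 78.68·0.8750^3 ≈ 52.7095 billion.

52.71 billion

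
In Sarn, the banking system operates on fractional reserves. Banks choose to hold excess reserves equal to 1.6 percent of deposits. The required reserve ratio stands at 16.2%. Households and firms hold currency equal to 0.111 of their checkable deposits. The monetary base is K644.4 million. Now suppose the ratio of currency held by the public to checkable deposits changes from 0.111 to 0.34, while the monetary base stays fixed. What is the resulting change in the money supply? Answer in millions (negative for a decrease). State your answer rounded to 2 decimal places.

Initially m₁ = (1 + 0.111) / (0.162 + 0.016 + 0.111) ≈ 3.844291, so M₁ = 3.844291 × 644.4 ≈ 2477.2611 million.
After the change m₂ = (1 + 0.34) / (0.162 + 0.016 + 0.34) ≈ 2.586873, so M₂ = 2.586873 × 644.4 ≈ 1666.981 million.
ΔM = M₂ − M₁ = 1666.981 − 2477.2611 = -810.2801 million.

-810.28 million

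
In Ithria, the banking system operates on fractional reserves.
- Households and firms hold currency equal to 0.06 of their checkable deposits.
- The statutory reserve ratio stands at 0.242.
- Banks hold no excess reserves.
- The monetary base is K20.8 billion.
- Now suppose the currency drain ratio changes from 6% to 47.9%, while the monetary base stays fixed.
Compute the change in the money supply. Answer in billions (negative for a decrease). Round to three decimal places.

-30.339 billion

Initially m₁ = (1 + 0.06) / (0.242 + 0.06) ≈ 3.509934, so M₁ = 3.509934 × 20.8 ≈ 73.0066 billion.
After the change m₂ = (1 + 0.479) / (0.242 + 0.479) ≈ 2.051318, so M₂ = 2.051318 × 20.8 ≈ 42.6674 billion.
ΔM = M₂ − M₁ = 42.6674 − 73.0066 = -30.3392 billion.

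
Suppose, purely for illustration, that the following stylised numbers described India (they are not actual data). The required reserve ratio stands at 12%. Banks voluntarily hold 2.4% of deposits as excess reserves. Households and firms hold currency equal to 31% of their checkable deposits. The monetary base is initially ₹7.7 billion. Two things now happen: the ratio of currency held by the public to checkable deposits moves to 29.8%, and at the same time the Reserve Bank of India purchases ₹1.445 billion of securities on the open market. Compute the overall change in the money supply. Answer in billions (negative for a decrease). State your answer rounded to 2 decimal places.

₹4.64 billion

Before: m₁ = (1 + 0.31) / (0.12 + 0.024 + 0.31) ≈ 2.8855, MB₁ = 7.7, so M₁ = 2.8855 × 7.7 ≈ 22.2184 billion.
After: m₂ = (1 + 0.298) / (0.12 + 0.024 + 0.298) ≈ 2.9367, MB₂ = 7.7 + 1.445 = 9.145, so M₂ = 2.9367 × 9.145 ≈ 26.8561 billion.
ΔM = M₂ − M₁ = 26.8561 − 22.2184 = 4.6377 billion.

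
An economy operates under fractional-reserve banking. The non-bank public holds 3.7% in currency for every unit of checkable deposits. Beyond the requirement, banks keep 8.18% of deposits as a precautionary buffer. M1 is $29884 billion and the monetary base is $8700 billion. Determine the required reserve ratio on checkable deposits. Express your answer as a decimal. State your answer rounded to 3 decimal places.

Using m = M/MB = 29884/8700 ≈ 3.434943. Since m = (1 + c)/(c + rr + e), the denominator satisfies c + rr + e = (1 + c)/m = (1 + 0.037) / 3.434943 ≈ 0.301897.
With c = 0.037 and e = 0.0818, the required reserve ratio on checkable deposits is 0.301897 − 0.037 − 0.0818 = 0.183097.

0.183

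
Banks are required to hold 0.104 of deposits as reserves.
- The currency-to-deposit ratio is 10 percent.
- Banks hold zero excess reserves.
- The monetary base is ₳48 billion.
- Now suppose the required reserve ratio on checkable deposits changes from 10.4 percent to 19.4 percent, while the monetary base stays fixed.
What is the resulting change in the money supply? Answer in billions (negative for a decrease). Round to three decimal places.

-79.232 billion

Initially m₁ = (1 + 0.1) / (0.104 + 0.1) ≈ 5.392157, so M₁ = 5.392157 × 48 ≈ 258.8235 billion.
After the change m₂ = (1 + 0.1) / (0.194 + 0.1) ≈ 3.741497, so M₂ = 3.741497 × 48 ≈ 179.5919 billion.
ΔM = M₂ − M₁ = 179.5919 − 258.8235 = -79.2316 billion.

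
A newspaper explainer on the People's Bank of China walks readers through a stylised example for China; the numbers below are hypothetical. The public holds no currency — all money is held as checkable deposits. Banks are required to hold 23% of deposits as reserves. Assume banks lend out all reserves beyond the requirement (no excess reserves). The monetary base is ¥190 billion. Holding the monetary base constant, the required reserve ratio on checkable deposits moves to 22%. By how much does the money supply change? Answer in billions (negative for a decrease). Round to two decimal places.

Initially m₁ = 1 / (0.23) ≈ 4.347826, so M₁ = 4.347826 × 190 ≈ 826.0869 billion.
After the change m₂ = 1 / (0.22) ≈ 4.545455, so M₂ = 4.545455 × 190 ≈ 863.6364 billion.
ΔM = M₂ − M₁ = 863.6364 − 826.0869 = 37.5495 billion.

¥37.55 billion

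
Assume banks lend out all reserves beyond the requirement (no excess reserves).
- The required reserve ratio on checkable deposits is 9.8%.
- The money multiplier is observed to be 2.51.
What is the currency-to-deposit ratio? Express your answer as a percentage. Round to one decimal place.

49.9%

Using m = 2.51. From m = (1 + c)/(c + rr + e), rearranging gives 1 + c = m·(c + rr + e), so c·(1 − m) = m·(rr + e) − 1.
Hence c = [m·(rr + e) − 1]/(1 − m) = [2.51 × (0.098 + 0) − 1] / (1 − 2.51) ≈ 0.499351.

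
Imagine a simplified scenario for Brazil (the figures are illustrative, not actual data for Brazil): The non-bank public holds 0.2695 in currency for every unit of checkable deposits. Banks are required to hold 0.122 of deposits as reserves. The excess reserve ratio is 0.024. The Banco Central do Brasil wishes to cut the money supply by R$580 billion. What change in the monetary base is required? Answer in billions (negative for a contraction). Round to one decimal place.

-189.8 billion

The money multiplier is m = (1 + c) / (rr + e + c) = (1 + 0.2695) / (0.122 + 0.024 + 0.2695) ≈ 3.05535.
ΔMB = ΔM / m = (−580) / 3.05535 ≈ -189.831 billion.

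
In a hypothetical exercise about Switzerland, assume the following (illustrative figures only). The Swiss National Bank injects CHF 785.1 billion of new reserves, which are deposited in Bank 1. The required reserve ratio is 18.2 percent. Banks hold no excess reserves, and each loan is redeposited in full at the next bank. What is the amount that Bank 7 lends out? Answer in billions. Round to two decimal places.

Each bank lends a fraction (1 − rr) = 0.8180 of the deposit it receives, so Bank 7 receives 785.1·0.8180^6 and lends 785.1·0.8180^7 ≈ 192.3969 billion.

CHF 192.40 billion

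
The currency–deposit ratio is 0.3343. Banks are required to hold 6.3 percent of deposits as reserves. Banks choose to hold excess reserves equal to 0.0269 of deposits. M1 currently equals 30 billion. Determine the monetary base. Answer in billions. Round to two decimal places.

The money multiplier is m = (1 + c) / (rr + e + c) = (1 + 0.3343) / (0.063 + 0.0269 + 0.3343) ≈ 3.14545.
MB = M / m = 30 / 3.14545 ≈ 9.5376 billion.

9.54 billion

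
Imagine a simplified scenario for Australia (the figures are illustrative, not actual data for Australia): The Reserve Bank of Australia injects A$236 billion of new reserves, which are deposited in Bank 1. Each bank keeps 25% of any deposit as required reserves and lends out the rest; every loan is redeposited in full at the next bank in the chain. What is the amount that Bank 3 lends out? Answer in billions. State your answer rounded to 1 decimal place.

A$99.6 billion

Each bank lends a fraction (1 − rr) = 0.7500 of the deposit it receives, so Bank 3 receives 236·0.7500^2 and lends 236·0.7500^3 = 99.5625 billion.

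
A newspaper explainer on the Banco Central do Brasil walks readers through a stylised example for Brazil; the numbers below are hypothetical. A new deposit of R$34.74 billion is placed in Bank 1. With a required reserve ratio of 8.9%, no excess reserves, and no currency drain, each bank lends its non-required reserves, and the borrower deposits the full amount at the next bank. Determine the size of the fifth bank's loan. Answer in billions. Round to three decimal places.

Each bank lends a fraction (1 − rr) = 0.9110 of the deposit it receives, so Bank 5 receives 34.74·0.9110^4 and lends 34.74·0.9110^5 ≈ 21.7983 billion.

R$21.798 billion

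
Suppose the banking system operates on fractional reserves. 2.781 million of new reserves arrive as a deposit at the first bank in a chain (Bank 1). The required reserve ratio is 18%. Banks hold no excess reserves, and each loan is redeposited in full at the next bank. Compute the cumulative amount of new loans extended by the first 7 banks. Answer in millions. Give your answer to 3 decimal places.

9.511 million

Bank i lends (1 − rr)^i of the original deposit: Bank 1 lends 2.781·0.8200 ≈ 2.2804, Bank 2 lends 2.781·0.8200² ≈ 1.8699, and so on.
Summing a geometric series: total = 2.781·[0.8200·(1 − 0.8200^7) / (1 − 0.8200)] ≈ 9.5108 million.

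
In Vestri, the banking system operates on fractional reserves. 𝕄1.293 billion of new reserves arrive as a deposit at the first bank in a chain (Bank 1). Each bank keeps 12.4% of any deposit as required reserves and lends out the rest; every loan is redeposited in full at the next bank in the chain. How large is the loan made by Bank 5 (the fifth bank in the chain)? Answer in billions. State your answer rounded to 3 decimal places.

𝕄0.667 billion

Each bank lends a fraction (1 − rr) = 0.8760 of the deposit it receives, so Bank 5 receives 1.293·0.8760^4 and lends 1.293·0.8760^5 ≈ 0.6670 billion.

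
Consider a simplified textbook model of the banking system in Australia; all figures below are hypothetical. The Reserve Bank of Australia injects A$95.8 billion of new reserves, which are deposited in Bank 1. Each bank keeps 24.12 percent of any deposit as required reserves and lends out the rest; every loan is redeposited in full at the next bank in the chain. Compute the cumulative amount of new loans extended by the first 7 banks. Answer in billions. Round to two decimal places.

Bank i lends (1 − rr)^i of the original deposit: Bank 1 lends 95.8·0.7588 ≈ 72.6930, Bank 2 lends 95.8·0.7588² ≈ 55.1595, and so on.
Summing a geometric series: total = 95.8·[0.7588·(1 − 0.7588^7) / (1 − 0.7588)] ≈ 257.7285 billion.

A$257.73 billion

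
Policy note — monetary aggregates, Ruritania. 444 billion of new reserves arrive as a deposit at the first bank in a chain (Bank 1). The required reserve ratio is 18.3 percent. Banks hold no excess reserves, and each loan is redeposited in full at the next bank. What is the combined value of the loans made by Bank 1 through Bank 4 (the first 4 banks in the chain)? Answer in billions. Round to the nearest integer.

Bank i lends (1 − rr)^i of the original deposit: Bank 1 lends 444·0.8170 = 362.7480, Bank 2 lends 444·0.8170² ≈ 296.3651, and so on.
Summing a geometric series: total = 444·[0.8170·(1 − 0.8170^4) / (1 − 0.8170)] ≈ 1099.0639 billion.

1099 billion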